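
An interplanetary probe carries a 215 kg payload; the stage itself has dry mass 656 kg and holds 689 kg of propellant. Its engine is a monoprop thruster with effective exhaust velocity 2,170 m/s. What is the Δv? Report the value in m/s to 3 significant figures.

m₀ = payload + dry + propellant = 215 + 656 + 689 = 1,560 kg.
m_f = payload + dry = 215 + 656 = 871 kg.
Δv = v_e · ln(m₀/m_f) = 2170.0 × ln(1.791) = 2170.0 × 0.5828 ≈ 1264.7 m/s.

Δv ≈ 1260 m/s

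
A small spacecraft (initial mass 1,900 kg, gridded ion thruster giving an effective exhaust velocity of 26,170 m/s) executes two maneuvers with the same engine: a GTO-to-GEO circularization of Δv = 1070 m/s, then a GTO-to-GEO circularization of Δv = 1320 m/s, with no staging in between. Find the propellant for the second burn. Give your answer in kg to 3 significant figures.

After the first burn: m = 1900 × exp(−1070/26170.0) = 1900 × 0.95994 = 1,823.89 kg.
After the second burn: m = 1,823.89 × exp(−1320/26170.0) = 1,823.89 × 0.95081 = 1,734.17 kg.
Second-burn propellant = 1,823.89 − 1,734.17 = 89.72 kg.

propellant for the second burn ≈ 89.7 kg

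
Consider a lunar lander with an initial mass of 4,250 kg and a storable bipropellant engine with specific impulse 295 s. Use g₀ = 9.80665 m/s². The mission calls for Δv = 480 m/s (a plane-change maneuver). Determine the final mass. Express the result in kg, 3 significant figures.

final mass ≈ 3600 kg

v_e = Isp · g₀ = 295 × 9.80665 = 2893.0 m/s.
m₀/m_f = exp(Δv / v_e) = exp(480 / 2893.0) = exp(0.1659) = 1.1805.
m_f = m₀ / 1.1805 = 4,250 / 1.1805 = 3,600.17 kg.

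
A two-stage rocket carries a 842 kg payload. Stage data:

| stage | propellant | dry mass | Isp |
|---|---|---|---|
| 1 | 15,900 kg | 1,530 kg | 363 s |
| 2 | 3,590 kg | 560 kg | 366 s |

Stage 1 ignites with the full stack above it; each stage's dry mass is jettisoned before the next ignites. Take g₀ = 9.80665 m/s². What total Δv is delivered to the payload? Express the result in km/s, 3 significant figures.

Ignition mass of stage 1 = 15,900+1,530 + 3,590+560 + 842 = 22,422 kg.
Stage 1: m₀ = 22,422 kg, m_f = 22,422 − 15,900 = 6,522 kg; Δv = 363×9.80665×ln(3.438) = 3559.8×1.2349 ≈ 4396 m/s.
Stage 2: m₀ = 4,992 kg, m_f = 4,992 − 3,590 = 1,402 kg; Δv = 366×9.80665×ln(3.561) = 3589.2×1.2699 ≈ 4558 m/s.
Total Δv = 4396 + 4558 = 8954 m/s.

Δv ≈ 8.95 km/s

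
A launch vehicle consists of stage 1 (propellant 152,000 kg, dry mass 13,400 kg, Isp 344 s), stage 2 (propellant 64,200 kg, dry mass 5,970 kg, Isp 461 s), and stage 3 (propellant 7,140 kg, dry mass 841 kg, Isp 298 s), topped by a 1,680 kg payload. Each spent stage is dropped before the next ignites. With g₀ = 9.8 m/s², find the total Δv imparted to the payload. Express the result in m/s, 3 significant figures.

Ignition mass of stage 1 = 152,000+13,400 + 64,200+5,970 + 7,140+841 + 1,680 = 245,231 kg.
Stage 1: m₀ = 245,231 kg, m_f = 245,231 − 152,000 = 93,231 kg; Δv = 344×9.8×ln(2.63) = 3371.2×0.9671 ≈ 3260 m/s.
Stage 2: m₀ = 79,831 kg, m_f = 79,831 − 64,200 = 15,631 kg; Δv = 461×9.8×ln(5.107) = 4517.8×1.6307 ≈ 7367 m/s.
Stage 3: m₀ = 9,661 kg, m_f = 9,661 − 7,140 = 2,521 kg; Δv = 298×9.8×ln(3.832) = 2920.4×1.3434 ≈ 3923 m/s.
Total Δv = 3260 + 7367 + 3923 = 14550 m/s.

Δv ≈ 14600 m/s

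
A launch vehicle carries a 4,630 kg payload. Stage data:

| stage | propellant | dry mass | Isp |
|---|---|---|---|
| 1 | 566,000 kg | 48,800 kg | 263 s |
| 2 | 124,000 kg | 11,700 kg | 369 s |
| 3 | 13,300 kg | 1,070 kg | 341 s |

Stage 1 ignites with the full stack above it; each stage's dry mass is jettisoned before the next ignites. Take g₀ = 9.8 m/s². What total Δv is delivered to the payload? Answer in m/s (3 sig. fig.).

Ignition mass of stage 1 = 566,000+48,800 + 124,000+11,700 + 13,300+1,070 + 4,630 = 769,500 kg.
Stage 1: m₀ = 769,500 kg, m_f = 769,500 − 566,000 = 203,500 kg; Δv = 263×9.8×ln(3.781) = 2577.4×1.3301 ≈ 3428 m/s.
Stage 2: m₀ = 154,700 kg, m_f = 154,700 − 124,000 = 30,700 kg; Δv = 369×9.8×ln(5.039) = 3616.2×1.6172 ≈ 5848 m/s.
Stage 3: m₀ = 19,000 kg, m_f = 19,000 − 13,300 = 5,700 kg; Δv = 341×9.8×ln(3.333) = 3341.8×1.2040 ≈ 4023 m/s.
Total Δv = 3428 + 5848 + 4023 = 13299 m/s.

Δv ≈ 13300 m/s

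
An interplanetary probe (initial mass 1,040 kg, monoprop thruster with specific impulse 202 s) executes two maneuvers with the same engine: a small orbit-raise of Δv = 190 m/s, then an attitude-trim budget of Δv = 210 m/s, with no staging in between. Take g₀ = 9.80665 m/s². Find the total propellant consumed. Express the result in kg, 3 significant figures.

total propellant consumed ≈ 190 kg

v_e = Isp · g₀ = 202 × 9.80665 = 1980.9 m/s.
After the first burn: m = 1040 × exp(−190/1980.9) = 1040 × 0.90854 = 944.882 kg.
After the second burn: m = 944.882 × exp(−210/1980.9) = 944.882 × 0.89942 = 849.846 kg.
Total propellant = m₀ − m_final = 1040 − 849.846 = 190.154 kg.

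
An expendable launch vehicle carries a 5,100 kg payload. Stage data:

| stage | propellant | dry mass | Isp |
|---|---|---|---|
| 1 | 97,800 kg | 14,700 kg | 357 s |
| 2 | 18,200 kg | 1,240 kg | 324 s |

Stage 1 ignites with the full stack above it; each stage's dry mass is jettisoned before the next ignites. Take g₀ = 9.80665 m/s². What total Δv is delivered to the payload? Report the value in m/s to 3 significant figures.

Δv ≈ 8680 m/s

Ignition mass of stage 1 = 97,800+14,700 + 18,200+1,240 + 5,100 = 137,040 kg.
Stage 1: m₀ = 137,040 kg, m_f = 137,040 − 97,800 = 39,240 kg; Δv = 357×9.80665×ln(3.492) = 3501.0×1.2506 ≈ 4378 m/s.
Stage 2: m₀ = 24,540 kg, m_f = 24,540 − 18,200 = 6,340 kg; Δv = 324×9.80665×ln(3.871) = 3177.4×1.3534 ≈ 4300 m/s.
Total Δv = 4378 + 4300 = 8678 m/s.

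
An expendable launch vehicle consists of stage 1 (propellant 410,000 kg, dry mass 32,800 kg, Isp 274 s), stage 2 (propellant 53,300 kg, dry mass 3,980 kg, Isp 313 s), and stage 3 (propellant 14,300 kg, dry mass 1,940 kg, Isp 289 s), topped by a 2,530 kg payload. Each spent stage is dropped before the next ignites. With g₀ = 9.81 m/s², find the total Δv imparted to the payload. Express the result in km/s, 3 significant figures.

Ignition mass of stage 1 = 410,000+32,800 + 53,300+3,980 + 14,300+1,940 + 2,530 = 518,850 kg.
Stage 1: m₀ = 518,850 kg, m_f = 518,850 − 410,000 = 108,850 kg; Δv = 274×9.81×ln(4.767) = 2687.9×1.5616 ≈ 4198 m/s.
Stage 2: m₀ = 76,050 kg, m_f = 76,050 − 53,300 = 22,750 kg; Δv = 313×9.81×ln(3.343) = 3070.5×1.2068 ≈ 3706 m/s.
Stage 3: m₀ = 18,770 kg, m_f = 18,770 − 14,300 = 4,470 kg; Δv = 289×9.81×ln(4.199) = 2835.1×1.4349 ≈ 4068 m/s.
Total Δv = 4198 + 3706 + 4068 = 11972 m/s.

Δv ≈ 12.0 km/s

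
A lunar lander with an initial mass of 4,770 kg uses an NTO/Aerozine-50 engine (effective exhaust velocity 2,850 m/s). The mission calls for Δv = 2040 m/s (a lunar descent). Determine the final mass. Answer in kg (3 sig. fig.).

m₀/m_f = exp(Δv / v_e) = exp(2040 / 2850.0) = exp(0.7158) = 2.0458.
m_f = m₀ / 2.0458 = 4,770 / 2.0458 = 2,331.61 kg.

final mass ≈ 2330 kg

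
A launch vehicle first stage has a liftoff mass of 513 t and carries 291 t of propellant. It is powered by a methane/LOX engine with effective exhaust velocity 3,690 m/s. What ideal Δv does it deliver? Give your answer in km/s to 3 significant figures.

Δv ≈ 3.09 km/s

m_f = m₀ − m_prop = 513 − 291 = 222 t.
From the ideal rocket equation, Δv = v_e · ln(m₀/m_f) = 3690.0 × ln(2.311) = 3690.0 × 0.8376 ≈ 3090.7 m/s.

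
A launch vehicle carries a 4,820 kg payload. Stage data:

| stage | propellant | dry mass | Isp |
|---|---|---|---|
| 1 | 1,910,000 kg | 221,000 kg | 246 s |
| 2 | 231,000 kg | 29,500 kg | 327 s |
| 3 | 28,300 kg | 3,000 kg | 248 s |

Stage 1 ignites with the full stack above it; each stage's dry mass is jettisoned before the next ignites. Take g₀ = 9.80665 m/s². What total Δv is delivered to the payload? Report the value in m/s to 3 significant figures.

Ignition mass of stage 1 = 1,910,000+221,000 + 231,000+29,500 + 28,300+3,000 + 4,820 = 2,427,620 kg.
Stage 1: m₀ = 2,427,620 kg, m_f = 2,427,620 − 1,910,000 = 517,620 kg; Δv = 246×9.80665×ln(4.69) = 2412.4×1.5454 ≈ 3728 m/s.
Stage 2: m₀ = 296,620 kg, m_f = 296,620 − 231,000 = 65,620 kg; Δv = 327×9.80665×ln(4.52) = 3206.8×1.5086 ≈ 4838 m/s.
Stage 3: m₀ = 36,120 kg, m_f = 36,120 − 28,300 = 7,820 kg; Δv = 248×9.80665×ln(4.619) = 2432.0×1.5302 ≈ 3721 m/s.
Total Δv = 3728 + 4838 + 3721 = 12287 m/s.

Δv ≈ 12300 m/s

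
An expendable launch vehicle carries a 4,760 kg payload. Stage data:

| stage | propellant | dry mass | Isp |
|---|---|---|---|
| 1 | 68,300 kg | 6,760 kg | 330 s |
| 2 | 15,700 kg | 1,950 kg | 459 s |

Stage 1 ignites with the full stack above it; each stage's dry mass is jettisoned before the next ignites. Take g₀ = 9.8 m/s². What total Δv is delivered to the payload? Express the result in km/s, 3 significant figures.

Ignition mass of stage 1 = 68,300+6,760 + 15,700+1,950 + 4,760 = 97,470 kg.
Stage 1: m₀ = 97,470 kg, m_f = 97,470 − 68,300 = 29,170 kg; Δv = 330×9.8×ln(3.341) = 3234.0×1.2064 ≈ 3902 m/s.
Stage 2: m₀ = 22,410 kg, m_f = 22,410 − 15,700 = 6,710 kg; Δv = 459×9.8×ln(3.34) = 4498.2×1.2059 ≈ 5424 m/s.
Total Δv = 3902 + 5424 = 9326 m/s.

Δv ≈ 9.33 km/s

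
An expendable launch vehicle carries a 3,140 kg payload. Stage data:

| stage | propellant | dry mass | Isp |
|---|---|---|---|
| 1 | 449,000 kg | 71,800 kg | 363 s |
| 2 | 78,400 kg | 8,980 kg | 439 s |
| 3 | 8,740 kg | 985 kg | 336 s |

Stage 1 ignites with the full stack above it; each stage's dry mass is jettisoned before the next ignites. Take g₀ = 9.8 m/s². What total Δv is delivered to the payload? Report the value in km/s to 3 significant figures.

Δv ≈ 14.9 km/s

Ignition mass of stage 1 = 449,000+71,800 + 78,400+8,980 + 8,740+985 + 3,140 = 621,045 kg.
Stage 1: m₀ = 621,045 kg, m_f = 621,045 − 449,000 = 172,045 kg; Δv = 363×9.8×ln(3.61) = 3557.4×1.2836 ≈ 4566 m/s.
Stage 2: m₀ = 100,245 kg, m_f = 100,245 − 78,400 = 21,845 kg; Δv = 439×9.8×ln(4.589) = 4302.2×1.5236 ≈ 6555 m/s.
Stage 3: m₀ = 12,865 kg, m_f = 12,865 − 8,740 = 4,125 kg; Δv = 336×9.8×ln(3.119) = 3292.8×1.1374 ≈ 3745 m/s.
Total Δv = 4566 + 6555 + 3745 = 14866 m/s.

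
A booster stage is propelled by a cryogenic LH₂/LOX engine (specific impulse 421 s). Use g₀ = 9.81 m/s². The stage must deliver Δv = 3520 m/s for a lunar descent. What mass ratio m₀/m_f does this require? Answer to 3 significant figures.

mass ratio ≈ 2.35

v_e = Isp · g₀ = 421 × 9.81 = 4130.0 m/s.
Rocket equation: m₀/m_f = exp(Δv / v_e) = exp(3520 / 4130.0) = exp(0.8523) = 2.3450.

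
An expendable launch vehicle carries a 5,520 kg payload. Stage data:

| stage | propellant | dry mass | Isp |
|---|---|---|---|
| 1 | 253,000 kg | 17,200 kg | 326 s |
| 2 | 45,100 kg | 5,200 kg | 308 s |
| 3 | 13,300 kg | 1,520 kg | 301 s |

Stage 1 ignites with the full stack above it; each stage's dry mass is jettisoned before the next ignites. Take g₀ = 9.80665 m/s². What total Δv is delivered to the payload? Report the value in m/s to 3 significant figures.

Δv ≈ 10500 m/s

Ignition mass of stage 1 = 253,000+17,200 + 45,100+5,200 + 13,300+1,520 + 5,520 = 340,840 kg.
Stage 1: m₀ = 340,840 kg, m_f = 340,840 − 253,000 = 87,840 kg; Δv = 326×9.80665×ln(3.88) = 3197.0×1.3559 ≈ 4335 m/s.
Stage 2: m₀ = 70,640 kg, m_f = 70,640 − 45,100 = 25,540 kg; Δv = 308×9.80665×ln(2.766) = 3020.4×1.0174 ≈ 3073 m/s.
Stage 3: m₀ = 20,340 kg, m_f = 20,340 − 13,300 = 7,040 kg; Δv = 301×9.80665×ln(2.889) = 2951.8×1.0610 ≈ 3132 m/s.
Total Δv = 4335 + 3073 + 3132 = 10540 m/s.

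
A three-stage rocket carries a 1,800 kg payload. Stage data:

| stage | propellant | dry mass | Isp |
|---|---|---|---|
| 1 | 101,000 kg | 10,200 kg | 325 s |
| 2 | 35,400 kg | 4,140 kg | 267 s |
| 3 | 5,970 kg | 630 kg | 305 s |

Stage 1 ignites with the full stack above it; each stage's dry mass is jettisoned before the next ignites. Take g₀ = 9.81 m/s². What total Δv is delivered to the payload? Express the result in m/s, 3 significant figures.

Δv ≈ 10400 m/s

Ignition mass of stage 1 = 101,000+10,200 + 35,400+4,140 + 5,970+630 + 1,800 = 159,140 kg.
Stage 1: m₀ = 159,140 kg, m_f = 159,140 − 101,000 = 58,140 kg; Δv = 325×9.81×ln(2.737) = 3188.2×1.0069 ≈ 3210 m/s.
Stage 2: m₀ = 47,940 kg, m_f = 47,940 − 35,400 = 12,540 kg; Δv = 267×9.81×ln(3.823) = 2619.3×1.3410 ≈ 3513 m/s.
Stage 3: m₀ = 8,400 kg, m_f = 8,400 − 5,970 = 2,430 kg; Δv = 305×9.81×ln(3.457) = 2992.1×1.2403 ≈ 3711 m/s.
Total Δv = 3210 + 3513 + 3711 = 10434 m/s.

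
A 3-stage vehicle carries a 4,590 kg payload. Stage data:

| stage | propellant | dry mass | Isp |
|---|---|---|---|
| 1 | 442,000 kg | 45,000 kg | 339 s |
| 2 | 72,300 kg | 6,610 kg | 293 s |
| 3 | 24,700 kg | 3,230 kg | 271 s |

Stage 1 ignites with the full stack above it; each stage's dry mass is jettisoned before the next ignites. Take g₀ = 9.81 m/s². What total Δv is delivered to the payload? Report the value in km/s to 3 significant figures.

Δv ≈ 11.3 km/s

Ignition mass of stage 1 = 442,000+45,000 + 72,300+6,610 + 24,700+3,230 + 4,590 = 598,430 kg.
Stage 1: m₀ = 598,430 kg, m_f = 598,430 − 442,000 = 156,430 kg; Δv = 339×9.81×ln(3.826) = 3325.6×1.3417 ≈ 4462 m/s.
Stage 2: m₀ = 111,430 kg, m_f = 111,430 − 72,300 = 39,130 kg; Δv = 293×9.81×ln(2.848) = 2874.3×1.0465 ≈ 3008 m/s.
Stage 3: m₀ = 32,520 kg, m_f = 32,520 − 24,700 = 7,820 kg; Δv = 271×9.81×ln(4.159) = 2658.5×1.4252 ≈ 3789 m/s.
Total Δv = 4462 + 3008 + 3789 = 11259 m/s.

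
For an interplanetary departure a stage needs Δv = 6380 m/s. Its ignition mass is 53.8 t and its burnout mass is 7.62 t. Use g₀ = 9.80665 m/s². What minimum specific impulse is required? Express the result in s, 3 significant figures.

Isp ≈ 333 s

ln(m₀/m_f) = ln(53800/7620) = ln(7.06) = 1.9545.
v_e = Δv / ln(m₀/m_f) = 6380 / 1.9545 = 3264.3 m/s.
Isp = v_e / g₀ = 3264.3 / 9.80665 = 332.9 s.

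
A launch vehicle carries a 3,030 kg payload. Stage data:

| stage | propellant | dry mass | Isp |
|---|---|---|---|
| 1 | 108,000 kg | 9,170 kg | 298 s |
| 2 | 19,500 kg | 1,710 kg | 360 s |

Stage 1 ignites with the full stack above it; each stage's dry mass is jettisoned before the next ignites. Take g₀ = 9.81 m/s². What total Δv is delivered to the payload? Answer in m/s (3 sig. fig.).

Δv ≈ 9980 m/s

Ignition mass of stage 1 = 108,000+9,170 + 19,500+1,710 + 3,030 = 141,410 kg.
Stage 1: m₀ = 141,410 kg, m_f = 141,410 − 108,000 = 33,410 kg; Δv = 298×9.81×ln(4.233) = 2923.4×1.4428 ≈ 4218 m/s.
Stage 2: m₀ = 24,240 kg, m_f = 24,240 − 19,500 = 4,740 kg; Δv = 360×9.81×ln(5.114) = 3531.6×1.6320 ≈ 5763 m/s.
Total Δv = 4218 + 5763 = 9981 m/s.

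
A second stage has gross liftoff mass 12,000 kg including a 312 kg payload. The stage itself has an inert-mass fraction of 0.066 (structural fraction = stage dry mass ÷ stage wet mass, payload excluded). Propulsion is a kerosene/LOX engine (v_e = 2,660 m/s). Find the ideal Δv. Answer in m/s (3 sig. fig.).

Stage wet mass = m₀ − payload = 12,000 − 312 = 11,688 kg.
Stage dry mass = ε × stage wet mass = 0.066 × 11,688 = 771.408 kg.
Burnout mass m_f = stage dry + payload = 771.408 + 312 = 1,083.408 kg.
Δv = v_e · ln(12,000/1,083.408) = 2660.0 × ln(11.08) = 2660.0 × 2.4048 ≈ 6397 m/s.

Δv ≈ 6400 m/s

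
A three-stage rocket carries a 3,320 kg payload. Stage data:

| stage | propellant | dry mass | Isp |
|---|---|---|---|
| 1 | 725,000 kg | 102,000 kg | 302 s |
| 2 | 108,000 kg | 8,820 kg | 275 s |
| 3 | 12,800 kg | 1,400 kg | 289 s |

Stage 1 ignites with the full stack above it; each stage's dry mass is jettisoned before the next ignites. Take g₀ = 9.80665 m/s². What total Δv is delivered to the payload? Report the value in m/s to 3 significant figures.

Ignition mass of stage 1 = 725,000+102,000 + 108,000+8,820 + 12,800+1,400 + 3,320 = 961,340 kg.
Stage 1: m₀ = 961,340 kg, m_f = 961,340 − 725,000 = 236,340 kg; Δv = 302×9.80665×ln(4.068) = 2961.6×1.4031 ≈ 4155 m/s.
Stage 2: m₀ = 134,340 kg, m_f = 134,340 − 108,000 = 26,340 kg; Δv = 275×9.80665×ln(5.1) = 2696.8×1.6293 ≈ 4394 m/s.
Stage 3: m₀ = 17,520 kg, m_f = 17,520 − 12,800 = 4,720 kg; Δv = 289×9.80665×ln(3.712) = 2834.1×1.3115 ≈ 3717 m/s.
Total Δv = 4155 + 4394 + 3717 = 12266 m/s.

Δv ≈ 12300 m/s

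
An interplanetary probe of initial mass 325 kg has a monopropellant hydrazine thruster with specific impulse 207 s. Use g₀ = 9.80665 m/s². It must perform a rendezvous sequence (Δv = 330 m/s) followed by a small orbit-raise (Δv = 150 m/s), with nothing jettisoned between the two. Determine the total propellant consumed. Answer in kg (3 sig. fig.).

v_e = Isp · g₀ = 207 × 9.80665 = 2030.0 m/s.
After the first burn: m = 325 × exp(−330/2030.0) = 325 × 0.84996 = 276.237 kg.
After the second burn: m = 276.237 × exp(−150/2030.0) = 276.237 × 0.92877 = 256.561 kg.
Total propellant = m₀ − m_final = 325 − 256.561 = 68.439 kg.

total propellant consumed ≈ 68.4 kg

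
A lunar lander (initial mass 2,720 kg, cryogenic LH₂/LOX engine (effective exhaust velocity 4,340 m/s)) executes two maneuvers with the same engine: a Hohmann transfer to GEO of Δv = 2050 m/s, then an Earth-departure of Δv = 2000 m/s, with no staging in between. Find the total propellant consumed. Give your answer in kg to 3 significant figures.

total propellant consumed ≈ 1650 kg

After the first burn: m = 2720 × exp(−2050/4340.0) = 2720 × 0.62354 = 1,696.03 kg.
After the second burn: m = 1,696.03 × exp(−2000/4340.0) = 1,696.03 × 0.63076 = 1,069.79 kg.
Total propellant = m₀ − m_final = 2720 − 1,069.79 = 1,650.21 kg.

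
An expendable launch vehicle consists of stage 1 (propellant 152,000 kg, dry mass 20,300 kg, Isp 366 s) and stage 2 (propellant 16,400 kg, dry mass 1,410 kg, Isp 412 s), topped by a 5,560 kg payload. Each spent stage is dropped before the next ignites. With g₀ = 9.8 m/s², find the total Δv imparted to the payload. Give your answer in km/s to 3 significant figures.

Ignition mass of stage 1 = 152,000+20,300 + 16,400+1,410 + 5,560 = 195,670 kg.
Stage 1: m₀ = 195,670 kg, m_f = 195,670 − 152,000 = 43,670 kg; Δv = 366×9.8×ln(4.481) = 3586.8×1.4998 ≈ 5379 m/s.
Stage 2: m₀ = 23,370 kg, m_f = 23,370 − 16,400 = 6,970 kg; Δv = 412×9.8×ln(3.353) = 4037.6×1.2098 ≈ 4885 m/s.
Total Δv = 5379 + 4885 = 10264 m/s.

Δv ≈ 10.3 km/s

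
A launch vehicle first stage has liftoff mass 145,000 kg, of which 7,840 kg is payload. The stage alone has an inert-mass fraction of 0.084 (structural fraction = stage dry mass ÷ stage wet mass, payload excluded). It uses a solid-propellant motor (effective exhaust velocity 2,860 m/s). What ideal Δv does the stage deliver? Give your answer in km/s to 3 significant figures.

Stage wet mass = m₀ − payload = 145,000 − 7,840 = 137,160 kg.
Stage dry mass = ε × stage wet mass = 0.084 × 137,160 = 11,521.4 kg.
Burnout mass m_f = stage dry + payload = 11,521.4 + 7,840 = 19,361.4 kg.
Δv = v_e · ln(145,000/19,361.4) = 2860.0 × ln(7.489) = 2860.0 × 2.0135 ≈ 5758 m/s.

Δv ≈ 5.76 km/s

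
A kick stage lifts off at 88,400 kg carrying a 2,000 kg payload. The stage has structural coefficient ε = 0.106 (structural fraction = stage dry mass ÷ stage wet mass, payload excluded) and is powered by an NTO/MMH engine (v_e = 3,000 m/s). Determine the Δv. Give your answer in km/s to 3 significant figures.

Stage wet mass = m₀ − payload = 88,400 − 2,000 = 86,400 kg.
Stage dry mass = ε × stage wet mass = 0.106 × 86,400 = 9,158.4 kg.
Burnout mass m_f = stage dry + payload = 9,158.4 + 2,000 = 11,158.4 kg.
By the Tsiolkovsky rocket equation, Δv = v_e · ln(88,400/11,158.4) = 3000.0 × ln(7.922) = 3000.0 × 2.0697 ≈ 6209 m/s.

Δv ≈ 6.21 km/s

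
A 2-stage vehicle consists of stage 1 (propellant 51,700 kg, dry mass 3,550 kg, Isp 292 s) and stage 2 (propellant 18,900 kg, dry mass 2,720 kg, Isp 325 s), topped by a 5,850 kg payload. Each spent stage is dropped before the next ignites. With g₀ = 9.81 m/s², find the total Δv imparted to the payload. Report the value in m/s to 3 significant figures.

Ignition mass of stage 1 = 51,700+3,550 + 18,900+2,720 + 5,850 = 82,720 kg.
Stage 1: m₀ = 82,720 kg, m_f = 82,720 − 51,700 = 31,020 kg; Δv = 292×9.81×ln(2.667) = 2864.5×0.9808 ≈ 2810 m/s.
Stage 2: m₀ = 27,470 kg, m_f = 27,470 − 18,900 = 8,570 kg; Δv = 325×9.81×ln(3.205) = 3188.2×1.1648 ≈ 3714 m/s.
Total Δv = 2810 + 3714 = 6524 m/s.

Δv ≈ 6520 m/s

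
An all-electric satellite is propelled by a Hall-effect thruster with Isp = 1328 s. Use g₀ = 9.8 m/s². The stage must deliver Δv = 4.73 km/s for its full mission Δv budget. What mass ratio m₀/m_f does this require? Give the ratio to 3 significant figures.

v_e = Isp · g₀ = 1328 × 9.8 = 13014.4 m/s.
m₀/m_f = exp(Δv / v_e) = exp(4730 / 13014.4) = exp(0.3634) = 1.4383.

mass ratio ≈ 1.44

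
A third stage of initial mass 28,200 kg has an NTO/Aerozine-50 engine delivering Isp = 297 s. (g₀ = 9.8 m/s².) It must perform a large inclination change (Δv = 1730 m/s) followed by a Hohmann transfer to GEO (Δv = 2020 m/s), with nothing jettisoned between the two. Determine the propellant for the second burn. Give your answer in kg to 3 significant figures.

propellant for the second burn ≈ 7790 kg

v_e = Isp · g₀ = 297 × 9.8 = 2910.6 m/s.
After the first burn: m = 28200 × exp(−1730/2910.6) = 28200 × 0.55191 = 15,563.9 kg.
After the second burn: m = 15,563.9 × exp(−2020/2910.6) = 15,563.9 × 0.49957 = 7,775.26 kg.
Second-burn propellant = 15,563.9 − 7,775.26 = 7,788.64 kg.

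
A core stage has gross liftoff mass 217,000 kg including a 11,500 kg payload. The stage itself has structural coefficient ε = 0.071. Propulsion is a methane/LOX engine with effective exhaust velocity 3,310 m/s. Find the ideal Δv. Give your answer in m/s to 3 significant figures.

Stage wet mass = m₀ − payload = 217,000 − 11,500 = 205,500 kg.
Stage dry mass = ε × stage wet mass = 0.071 × 205,500 = 14,590.5 kg.
Burnout mass m_f = stage dry + payload = 14,590.5 + 11,500 = 26,090.5 kg.
Δv = v_e · ln(217,000/26,090.5) = 3310.0 × ln(8.317) = 3310.0 × 2.1183 ≈ 7012 m/s.

Δv ≈ 7010 m/s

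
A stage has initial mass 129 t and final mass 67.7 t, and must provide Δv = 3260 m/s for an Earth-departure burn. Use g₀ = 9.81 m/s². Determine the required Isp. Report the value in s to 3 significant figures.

Isp ≈ 515 s

ln(m₀/m_f) = ln(129000/67700) = ln(1.905) = 0.6447.
v_e = Δv / ln(m₀/m_f) = 3260 / 0.6447 = 5056.4 m/s.
Isp = v_e / g₀ = 5056.4 / 9.81 = 515.4 s.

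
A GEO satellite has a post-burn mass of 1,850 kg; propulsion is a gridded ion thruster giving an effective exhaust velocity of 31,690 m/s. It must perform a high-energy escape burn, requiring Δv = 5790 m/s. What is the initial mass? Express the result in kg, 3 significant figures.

From the ideal rocket equation, m₀/m_f = exp(Δv / v_e) = exp(5790 / 31690.0) = exp(0.1827) = 1.2005.
m₀ = m_f × 1.2005 = 1,850 × 1.2005 = 2,220.93 kg.

initial mass ≈ 2220 kg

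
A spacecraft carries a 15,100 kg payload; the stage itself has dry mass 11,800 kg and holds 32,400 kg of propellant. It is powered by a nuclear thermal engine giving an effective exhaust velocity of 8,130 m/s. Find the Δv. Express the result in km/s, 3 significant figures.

m₀ = payload + dry + propellant = 15,100 + 11,800 + 32,400 = 59,300 kg.
m_f = payload + dry = 15,100 + 11,800 = 26,900 kg.
Δv = v_e · ln(m₀/m_f) = 8130.0 × ln(2.204) = 8130.0 × 0.7905 ≈ 6426.6 m/s.

Δv ≈ 6.43 km/s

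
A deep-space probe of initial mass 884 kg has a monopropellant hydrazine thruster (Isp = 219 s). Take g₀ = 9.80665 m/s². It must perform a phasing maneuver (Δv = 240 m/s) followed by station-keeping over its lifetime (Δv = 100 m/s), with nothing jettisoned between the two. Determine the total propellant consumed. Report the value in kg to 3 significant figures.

total propellant consumed ≈ 129 kg

v_e = Isp · g₀ = 219 × 9.80665 = 2147.7 m/s.
After the first burn: m = 884 × exp(−240/2147.7) = 884 × 0.89427 = 790.535 kg.
After the second burn: m = 790.535 × exp(−100/2147.7) = 790.535 × 0.95451 = 754.574 kg.
Total propellant = m₀ − m_final = 884 − 754.574 = 129.426 kg.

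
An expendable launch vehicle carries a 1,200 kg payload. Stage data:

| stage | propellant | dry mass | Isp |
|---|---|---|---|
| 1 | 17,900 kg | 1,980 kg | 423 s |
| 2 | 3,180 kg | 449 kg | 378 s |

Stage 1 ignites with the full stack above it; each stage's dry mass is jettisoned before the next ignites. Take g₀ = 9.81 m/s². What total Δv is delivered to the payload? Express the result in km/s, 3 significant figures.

Δv ≈ 9.33 km/s

Ignition mass of stage 1 = 17,900+1,980 + 3,180+449 + 1,200 = 24,709 kg.
Stage 1: m₀ = 24,709 kg, m_f = 24,709 − 17,900 = 6,809 kg; Δv = 423×9.81×ln(3.629) = 4149.6×1.2889 ≈ 5349 m/s.
Stage 2: m₀ = 4,829 kg, m_f = 4,829 − 3,180 = 1,649 kg; Δv = 378×9.81×ln(2.928) = 3708.2×1.0745 ≈ 3984 m/s.
Total Δv = 5349 + 3984 = 9333 m/s.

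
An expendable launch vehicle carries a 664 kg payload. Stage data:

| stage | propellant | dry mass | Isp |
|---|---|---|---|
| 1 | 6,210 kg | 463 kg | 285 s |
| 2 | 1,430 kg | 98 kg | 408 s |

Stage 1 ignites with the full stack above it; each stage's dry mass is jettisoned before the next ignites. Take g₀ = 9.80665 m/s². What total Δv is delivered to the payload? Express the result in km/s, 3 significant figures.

Ignition mass of stage 1 = 6,210+463 + 1,430+98 + 664 = 8,865 kg.
Stage 1: m₀ = 8,865 kg, m_f = 8,865 − 6,210 = 2,655 kg; Δv = 285×9.80665×ln(3.339) = 2794.9×1.2057 ≈ 3370 m/s.
Stage 2: m₀ = 2,192 kg, m_f = 2,192 − 1,430 = 762 kg; Δv = 408×9.80665×ln(2.877) = 4001.1×1.0566 ≈ 4228 m/s.
Total Δv = 3370 + 4228 = 7598 m/s.

Δv ≈ 7.60 km/s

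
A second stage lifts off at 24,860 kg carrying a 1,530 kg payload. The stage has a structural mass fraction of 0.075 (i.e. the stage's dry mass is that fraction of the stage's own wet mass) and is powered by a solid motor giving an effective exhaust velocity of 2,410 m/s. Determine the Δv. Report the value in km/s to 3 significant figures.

Stage wet mass = m₀ − payload = 24,860 − 1,530 = 23,330 kg.
Stage dry mass = ε × stage wet mass = 0.075 × 23,330 = 1,749.75 kg.
Burnout mass m_f = stage dry + payload = 1,749.75 + 1,530 = 3,279.75 kg.
Δv = v_e · ln(24,860/3,279.75) = 2410.0 × ln(7.58) = 2410.0 × 2.0255 ≈ 4881 m/s.

Δv ≈ 4.88 km/s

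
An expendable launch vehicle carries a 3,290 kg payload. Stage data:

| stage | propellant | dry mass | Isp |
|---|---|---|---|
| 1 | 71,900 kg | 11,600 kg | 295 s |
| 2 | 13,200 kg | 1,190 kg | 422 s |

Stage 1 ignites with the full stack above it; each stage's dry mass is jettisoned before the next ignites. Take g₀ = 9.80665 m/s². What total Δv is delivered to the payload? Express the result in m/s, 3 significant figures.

Δv ≈ 9270 m/s

Ignition mass of stage 1 = 71,900+11,600 + 13,200+1,190 + 3,290 = 101,180 kg.
Stage 1: m₀ = 101,180 kg, m_f = 101,180 − 71,900 = 29,280 kg; Δv = 295×9.80665×ln(3.456) = 2893.0×1.2400 ≈ 3587 m/s.
Stage 2: m₀ = 17,680 kg, m_f = 17,680 − 13,200 = 4,480 kg; Δv = 422×9.80665×ln(3.946) = 4138.4×1.3728 ≈ 5681 m/s.
Total Δv = 3587 + 5681 = 9268 m/s.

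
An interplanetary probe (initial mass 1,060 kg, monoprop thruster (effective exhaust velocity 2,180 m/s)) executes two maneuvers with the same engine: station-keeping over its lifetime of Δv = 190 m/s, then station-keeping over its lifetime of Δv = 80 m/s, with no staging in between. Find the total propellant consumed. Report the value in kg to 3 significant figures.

total propellant consumed ≈ 123 kg

After the first burn: m = 1060 × exp(−190/2180.0) = 1060 × 0.91653 = 971.522 kg.
After the second burn: m = 971.522 × exp(−80/2180.0) = 971.522 × 0.96397 = 936.518 kg.
Total propellant = m₀ − m_final = 1060 − 936.518 = 123.482 kg.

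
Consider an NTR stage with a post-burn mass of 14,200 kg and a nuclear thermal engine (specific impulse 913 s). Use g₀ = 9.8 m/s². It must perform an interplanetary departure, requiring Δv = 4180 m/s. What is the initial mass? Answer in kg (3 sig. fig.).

initial mass ≈ 22700 kg

v_e = Isp · g₀ = 913 × 9.8 = 8947.4 m/s.
m₀/m_f = exp(Δv / v_e) = exp(4180 / 8947.4) = exp(0.4672) = 1.5955.
m₀ = m_f × 1.5955 = 14,200 × 1.5955 = 22,656.1 kg.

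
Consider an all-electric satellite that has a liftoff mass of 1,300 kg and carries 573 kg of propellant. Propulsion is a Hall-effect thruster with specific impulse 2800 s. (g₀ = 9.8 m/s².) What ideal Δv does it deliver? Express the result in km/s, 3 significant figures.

v_e = Isp · g₀ = 2800 × 9.8 = 27440.0 m/s.
m_f = m₀ − m_prop = 1,300 − 573 = 727 kg.
By the Tsiolkovsky rocket equation, Δv = v_e · ln(m₀/m_f) = 27440.0 × ln(1.788) = 27440.0 × 0.5812 ≈ 15947.9 m/s.

Δv ≈ 15.9 km/s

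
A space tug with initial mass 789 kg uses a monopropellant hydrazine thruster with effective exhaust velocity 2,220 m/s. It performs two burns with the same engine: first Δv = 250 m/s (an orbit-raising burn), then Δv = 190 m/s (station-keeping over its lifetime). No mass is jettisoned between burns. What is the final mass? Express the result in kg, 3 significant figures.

After the first burn: m = 789 × exp(−250/2220.0) = 789 × 0.89350 = 704.972 kg.
After the second burn: m = 704.972 × exp(−190/2220.0) = 704.972 × 0.91797 = 647.143 kg.

final mass ≈ 647 kg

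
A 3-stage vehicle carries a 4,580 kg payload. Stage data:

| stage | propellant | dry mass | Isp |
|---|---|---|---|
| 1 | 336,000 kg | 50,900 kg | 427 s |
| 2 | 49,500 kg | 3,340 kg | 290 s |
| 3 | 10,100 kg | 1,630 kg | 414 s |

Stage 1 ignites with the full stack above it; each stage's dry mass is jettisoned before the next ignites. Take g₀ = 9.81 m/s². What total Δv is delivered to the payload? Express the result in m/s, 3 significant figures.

Ignition mass of stage 1 = 336,000+50,900 + 49,500+3,340 + 10,100+1,630 + 4,580 = 456,050 kg.
Stage 1: m₀ = 456,050 kg, m_f = 456,050 − 336,000 = 120,050 kg; Δv = 427×9.81×ln(3.799) = 4188.9×1.3347 ≈ 5591 m/s.
Stage 2: m₀ = 69,150 kg, m_f = 69,150 − 49,500 = 19,650 kg; Δv = 290×9.81×ln(3.519) = 2844.9×1.2582 ≈ 3579 m/s.
Stage 3: m₀ = 16,310 kg, m_f = 16,310 − 10,100 = 6,210 kg; Δv = 414×9.81×ln(2.626) = 4061.3×0.9656 ≈ 3922 m/s.
Total Δv = 5591 + 3579 + 3922 = 13092 m/s.

Δv ≈ 13100 m/s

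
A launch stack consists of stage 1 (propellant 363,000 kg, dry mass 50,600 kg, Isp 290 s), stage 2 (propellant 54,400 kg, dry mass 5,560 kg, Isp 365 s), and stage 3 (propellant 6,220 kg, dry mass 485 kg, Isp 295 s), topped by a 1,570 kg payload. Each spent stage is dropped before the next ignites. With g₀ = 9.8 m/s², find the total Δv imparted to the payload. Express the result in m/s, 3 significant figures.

Δv ≈ 13700 m/s

Ignition mass of stage 1 = 363,000+50,600 + 54,400+5,560 + 6,220+485 + 1,570 = 481,835 kg.
Stage 1: m₀ = 481,835 kg, m_f = 481,835 − 363,000 = 118,835 kg; Δv = 290×9.8×ln(4.055) = 2842.0×1.3999 ≈ 3978 m/s.
Stage 2: m₀ = 68,235 kg, m_f = 68,235 − 54,400 = 13,835 kg; Δv = 365×9.8×ln(4.932) = 3577.0×1.5958 ≈ 5708 m/s.
Stage 3: m₀ = 8,275 kg, m_f = 8,275 − 6,220 = 2,055 kg; Δv = 295×9.8×ln(4.027) = 2891.0×1.3930 ≈ 4027 m/s.
Total Δv = 3978 + 5708 + 4027 = 13713 m/s.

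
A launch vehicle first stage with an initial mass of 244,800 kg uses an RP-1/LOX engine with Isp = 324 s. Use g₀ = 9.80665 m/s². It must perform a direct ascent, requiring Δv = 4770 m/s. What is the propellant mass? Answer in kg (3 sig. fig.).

v_e = Isp · g₀ = 324 × 9.80665 = 3177.4 m/s.
By the Tsiolkovsky rocket equation, m₀/m_f = exp(Δv / v_e) = exp(4770 / 3177.4) = exp(1.5012) = 4.4873.
m_f = 244,800 / 4.4873 = 54,554 kg, so propellant = m₀ − m_f = 244,800 − 54,554 = 190,246 kg.

propellant mass ≈ 190000 kg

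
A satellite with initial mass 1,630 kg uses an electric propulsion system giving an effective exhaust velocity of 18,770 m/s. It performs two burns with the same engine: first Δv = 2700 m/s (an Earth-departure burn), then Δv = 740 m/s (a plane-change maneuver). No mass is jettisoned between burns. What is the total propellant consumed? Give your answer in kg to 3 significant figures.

After the first burn: m = 1630 × exp(−2700/18770.0) = 1630 × 0.86602 = 1,411.61 kg.
After the second burn: m = 1,411.61 × exp(−740/18770.0) = 1,411.61 × 0.96134 = 1,357.04 kg.
Total propellant = m₀ − m_final = 1630 − 1,357.04 = 272.96 kg.

total propellant consumed ≈ 273 kg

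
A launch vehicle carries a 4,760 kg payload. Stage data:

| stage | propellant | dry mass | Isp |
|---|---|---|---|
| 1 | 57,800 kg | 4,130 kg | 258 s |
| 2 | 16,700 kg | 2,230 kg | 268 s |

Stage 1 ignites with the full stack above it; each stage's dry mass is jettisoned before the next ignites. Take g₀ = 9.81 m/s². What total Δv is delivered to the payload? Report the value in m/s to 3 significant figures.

Ignition mass of stage 1 = 57,800+4,130 + 16,700+2,230 + 4,760 = 85,620 kg.
Stage 1: m₀ = 85,620 kg, m_f = 85,620 − 57,800 = 27,820 kg; Δv = 258×9.81×ln(3.078) = 2531.0×1.1242 ≈ 2845 m/s.
Stage 2: m₀ = 23,690 kg, m_f = 23,690 − 16,700 = 6,990 kg; Δv = 268×9.81×ln(3.389) = 2629.1×1.2206 ≈ 3209 m/s.
Total Δv = 2845 + 3209 = 6054 m/s.

Δv ≈ 6050 m/s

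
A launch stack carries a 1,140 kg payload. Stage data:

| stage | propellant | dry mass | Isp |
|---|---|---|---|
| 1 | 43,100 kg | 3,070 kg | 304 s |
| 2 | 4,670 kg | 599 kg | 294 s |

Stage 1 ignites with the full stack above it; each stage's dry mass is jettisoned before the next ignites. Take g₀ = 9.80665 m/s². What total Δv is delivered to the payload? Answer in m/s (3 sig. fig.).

Ignition mass of stage 1 = 43,100+3,070 + 4,670+599 + 1,140 = 52,579 kg.
Stage 1: m₀ = 52,579 kg, m_f = 52,579 − 43,100 = 9,479 kg; Δv = 304×9.80665×ln(5.547) = 2981.2×1.7132 ≈ 5108 m/s.
Stage 2: m₀ = 6,409 kg, m_f = 6,409 − 4,670 = 1,739 kg; Δv = 294×9.80665×ln(3.685) = 2883.2×1.3044 ≈ 3761 m/s.
Total Δv = 5108 + 3761 = 8869 m/s.

Δv ≈ 8870 m/s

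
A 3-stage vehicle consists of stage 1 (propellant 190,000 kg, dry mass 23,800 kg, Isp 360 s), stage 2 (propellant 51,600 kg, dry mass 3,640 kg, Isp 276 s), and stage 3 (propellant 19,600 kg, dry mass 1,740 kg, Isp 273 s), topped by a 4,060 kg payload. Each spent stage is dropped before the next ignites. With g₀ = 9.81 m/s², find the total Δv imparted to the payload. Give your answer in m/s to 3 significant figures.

Δv ≈ 10400 m/s

Ignition mass of stage 1 = 190,000+23,800 + 51,600+3,640 + 19,600+1,740 + 4,060 = 294,440 kg.
Stage 1: m₀ = 294,440 kg, m_f = 294,440 − 190,000 = 104,440 kg; Δv = 360×9.81×ln(2.819) = 3531.6×1.0365 ≈ 3660 m/s.
Stage 2: m₀ = 80,640 kg, m_f = 80,640 − 51,600 = 29,040 kg; Δv = 276×9.81×ln(2.777) = 2707.6×1.0213 ≈ 2765 m/s.
Stage 3: m₀ = 25,400 kg, m_f = 25,400 − 19,600 = 5,800 kg; Δv = 273×9.81×ln(4.379) = 2678.1×1.4769 ≈ 3955 m/s.
Total Δv = 3660 + 2765 + 3955 = 10380 m/s.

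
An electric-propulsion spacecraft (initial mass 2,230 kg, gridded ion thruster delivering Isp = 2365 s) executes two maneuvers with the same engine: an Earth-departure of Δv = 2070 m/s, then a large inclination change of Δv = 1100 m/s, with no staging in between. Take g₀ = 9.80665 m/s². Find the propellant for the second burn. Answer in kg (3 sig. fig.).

v_e = Isp · g₀ = 2365 × 9.80665 = 23192.7 m/s.
After the first burn: m = 2230 × exp(−2070/23192.7) = 2230 × 0.91461 = 2,039.58 kg.
After the second burn: m = 2,039.58 × exp(−1100/23192.7) = 2,039.58 × 0.95368 = 1,945.11 kg.
Second-burn propellant = 2,039.58 − 1,945.11 = 94.47 kg.

propellant for the second burn ≈ 94.5 kg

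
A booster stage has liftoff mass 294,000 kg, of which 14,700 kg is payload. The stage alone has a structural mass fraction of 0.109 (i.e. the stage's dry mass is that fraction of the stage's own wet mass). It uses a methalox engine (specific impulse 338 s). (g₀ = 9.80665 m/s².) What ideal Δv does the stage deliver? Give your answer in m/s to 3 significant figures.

Δv ≈ 6210 m/s

Stage wet mass = m₀ − payload = 294,000 − 14,700 = 279,300 kg.
Stage dry mass = ε × stage wet mass = 0.109 × 279,300 = 30,443.7 kg.
Burnout mass m_f = stage dry + payload = 30,443.7 + 14,700 = 45,143.7 kg.
v_e = Isp · g₀ = 338 × 9.80665 = 3314.6 m/s.
Rocket equation: Δv = v_e · ln(294,000/45,143.7) = 3314.6 × ln(6.513) = 3314.6 × 1.8737 ≈ 6211 m/s.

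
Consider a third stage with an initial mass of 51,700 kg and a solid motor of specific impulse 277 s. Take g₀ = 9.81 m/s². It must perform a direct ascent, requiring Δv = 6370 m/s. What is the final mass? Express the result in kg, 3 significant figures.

final mass ≈ 4960 kg

v_e = Isp · g₀ = 277 × 9.81 = 2717.4 m/s.
m₀/m_f = exp(Δv / v_e) = exp(6370 / 2717.4) = exp(2.3442) = 10.4247.
m_f = m₀ / 10.4247 = 51,700 / 10.4247 = 4,959.38 kg.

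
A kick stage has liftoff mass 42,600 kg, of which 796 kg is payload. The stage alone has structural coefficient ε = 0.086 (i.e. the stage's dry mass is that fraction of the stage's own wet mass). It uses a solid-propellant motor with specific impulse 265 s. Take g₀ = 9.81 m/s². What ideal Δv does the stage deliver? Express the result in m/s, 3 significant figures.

Δv ≈ 5910 m/s

Stage wet mass = m₀ − payload = 42,600 − 796 = 41,804 kg.
Stage dry mass = ε × stage wet mass = 0.086 × 41,804 = 3,595.14 kg.
Burnout mass m_f = stage dry + payload = 3,595.14 + 796 = 4,391.14 kg.
v_e = Isp · g₀ = 265 × 9.81 = 2599.7 m/s.
From the ideal rocket equation, Δv = v_e · ln(42,600/4,391.14) = 2599.7 × ln(9.701) = 2599.7 × 2.2723 ≈ 5907 m/s.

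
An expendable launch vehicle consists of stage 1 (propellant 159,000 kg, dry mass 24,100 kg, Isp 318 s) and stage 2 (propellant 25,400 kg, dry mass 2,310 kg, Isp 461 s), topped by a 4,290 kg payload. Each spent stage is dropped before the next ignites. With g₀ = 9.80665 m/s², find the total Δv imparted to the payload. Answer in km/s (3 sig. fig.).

Ignition mass of stage 1 = 159,000+24,100 + 25,400+2,310 + 4,290 = 215,100 kg.
Stage 1: m₀ = 215,100 kg, m_f = 215,100 − 159,000 = 56,100 kg; Δv = 318×9.80665×ln(3.834) = 3118.5×1.3440 ≈ 4191 m/s.
Stage 2: m₀ = 32,000 kg, m_f = 32,000 − 25,400 = 6,600 kg; Δv = 461×9.80665×ln(4.848) = 4520.9×1.5787 ≈ 7137 m/s.
Total Δv = 4191 + 7137 = 11328 m/s.

Δv ≈ 11.3 km/s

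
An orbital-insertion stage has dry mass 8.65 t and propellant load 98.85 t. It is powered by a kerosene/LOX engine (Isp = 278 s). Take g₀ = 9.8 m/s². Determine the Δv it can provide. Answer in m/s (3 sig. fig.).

Δv ≈ 6870 m/s

v_e = Isp · g₀ = 278 × 9.8 = 2724.4 m/s.
m₀ = m_dry + m_prop = 8.65 + 98.85 = 107.5 t.
Δv = v_e · ln(m₀/m_f) = 2724.4 × ln(12.43) = 2724.4 × 2.5199 ≈ 6865.3 m/s.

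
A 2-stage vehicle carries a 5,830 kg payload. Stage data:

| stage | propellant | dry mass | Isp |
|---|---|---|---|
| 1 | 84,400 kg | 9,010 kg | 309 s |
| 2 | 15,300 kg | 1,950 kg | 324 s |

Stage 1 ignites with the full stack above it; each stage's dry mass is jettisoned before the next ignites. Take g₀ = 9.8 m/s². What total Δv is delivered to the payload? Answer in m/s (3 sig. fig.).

Ignition mass of stage 1 = 84,400+9,010 + 15,300+1,950 + 5,830 = 116,490 kg.
Stage 1: m₀ = 116,490 kg, m_f = 116,490 − 84,400 = 32,090 kg; Δv = 309×9.8×ln(3.63) = 3028.2×1.2893 ≈ 3904 m/s.
Stage 2: m₀ = 23,080 kg, m_f = 23,080 − 15,300 = 7,780 kg; Δv = 324×9.8×ln(2.967) = 3175.2×1.0874 ≈ 3453 m/s.
Total Δv = 3904 + 3453 = 7357 m/s.

Δv ≈ 7360 m/s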